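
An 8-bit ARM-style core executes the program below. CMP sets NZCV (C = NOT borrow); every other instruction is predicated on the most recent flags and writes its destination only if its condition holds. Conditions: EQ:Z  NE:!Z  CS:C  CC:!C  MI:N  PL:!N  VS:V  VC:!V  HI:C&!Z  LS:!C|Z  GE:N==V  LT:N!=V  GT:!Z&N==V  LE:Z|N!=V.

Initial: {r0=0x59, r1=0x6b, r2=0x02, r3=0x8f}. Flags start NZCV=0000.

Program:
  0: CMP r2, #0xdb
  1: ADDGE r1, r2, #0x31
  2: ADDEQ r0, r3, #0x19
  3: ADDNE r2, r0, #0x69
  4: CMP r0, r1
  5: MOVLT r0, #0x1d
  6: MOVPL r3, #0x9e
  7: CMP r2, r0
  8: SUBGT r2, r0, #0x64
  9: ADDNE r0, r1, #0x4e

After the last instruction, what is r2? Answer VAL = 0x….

0: ✓ CMP  NZCV=0000
1: ✓ ADDGE  r1←0x33
2: · ADDEQ
3: ✓ ADDNE  r2←0xc2
4: ✓ CMP  NZCV=0010
5: · MOVLT
6: ✓ MOVPL  r3←0x9e
7: ✓ CMP  NZCV=0011
8: · SUBGT
9: ✓ ADDNE  r0←0x81

VAL = 0xc2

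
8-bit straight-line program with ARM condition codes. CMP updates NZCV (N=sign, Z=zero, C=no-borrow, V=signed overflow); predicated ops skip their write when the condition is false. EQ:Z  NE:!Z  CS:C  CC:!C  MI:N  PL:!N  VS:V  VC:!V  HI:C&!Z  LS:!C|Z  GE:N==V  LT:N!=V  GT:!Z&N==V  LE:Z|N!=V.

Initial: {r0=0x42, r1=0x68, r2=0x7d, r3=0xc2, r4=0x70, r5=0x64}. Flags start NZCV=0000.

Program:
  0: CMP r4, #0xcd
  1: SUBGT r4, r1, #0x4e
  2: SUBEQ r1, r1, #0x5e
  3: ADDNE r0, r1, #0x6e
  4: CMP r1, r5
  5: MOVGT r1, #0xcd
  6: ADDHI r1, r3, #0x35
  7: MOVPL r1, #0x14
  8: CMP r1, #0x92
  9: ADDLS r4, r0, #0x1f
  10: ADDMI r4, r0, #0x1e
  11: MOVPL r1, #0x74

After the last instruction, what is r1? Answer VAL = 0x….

VAL = 0x14

0: ✓ CMP  NZCV=1001
1: ✓ SUBGT  r4←0x1a
2: · SUBEQ
3: ✓ ADDNE  r0←0xd6
4: ✓ CMP  NZCV=0010
5: ✓ MOVGT  r1←0xcd
6: ✓ ADDHI  r1←0xf7
7: ✓ MOVPL  r1←0x14
8: ✓ CMP  NZCV=1001
9: ✓ ADDLS  r4←0xf5
10: ✓ ADDMI  r4←0xf4
11: · MOVPL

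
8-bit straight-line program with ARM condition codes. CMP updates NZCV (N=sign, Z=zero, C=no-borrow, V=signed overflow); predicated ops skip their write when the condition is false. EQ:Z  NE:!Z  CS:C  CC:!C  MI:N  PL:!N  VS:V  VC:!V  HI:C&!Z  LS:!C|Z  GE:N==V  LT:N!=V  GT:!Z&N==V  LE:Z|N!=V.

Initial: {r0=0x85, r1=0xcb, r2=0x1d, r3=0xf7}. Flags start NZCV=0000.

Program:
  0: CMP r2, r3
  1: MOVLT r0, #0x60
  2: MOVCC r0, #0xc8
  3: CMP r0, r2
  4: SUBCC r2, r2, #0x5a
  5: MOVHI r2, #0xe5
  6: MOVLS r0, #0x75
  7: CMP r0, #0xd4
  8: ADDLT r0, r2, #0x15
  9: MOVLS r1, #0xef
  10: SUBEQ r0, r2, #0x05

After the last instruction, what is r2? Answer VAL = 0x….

VAL = 0xe5

[0] flags=0000 → (cmp)
[1] flags=0000 LT?F → skip
[2] flags=0000 CC?T → r0=0xc8
[3] flags=1010 → (cmp)
[4] flags=1010 CC?F → skip
[5] flags=1010 HI?T → r2=0xe5
[6] flags=1010 LS?F → skip
[7] flags=1000 → (cmp)
[8] flags=1000 LT?T → r0=0xfa
[9] flags=1000 LS?T → r1=0xef
[10] flags=1000 EQ?F → skip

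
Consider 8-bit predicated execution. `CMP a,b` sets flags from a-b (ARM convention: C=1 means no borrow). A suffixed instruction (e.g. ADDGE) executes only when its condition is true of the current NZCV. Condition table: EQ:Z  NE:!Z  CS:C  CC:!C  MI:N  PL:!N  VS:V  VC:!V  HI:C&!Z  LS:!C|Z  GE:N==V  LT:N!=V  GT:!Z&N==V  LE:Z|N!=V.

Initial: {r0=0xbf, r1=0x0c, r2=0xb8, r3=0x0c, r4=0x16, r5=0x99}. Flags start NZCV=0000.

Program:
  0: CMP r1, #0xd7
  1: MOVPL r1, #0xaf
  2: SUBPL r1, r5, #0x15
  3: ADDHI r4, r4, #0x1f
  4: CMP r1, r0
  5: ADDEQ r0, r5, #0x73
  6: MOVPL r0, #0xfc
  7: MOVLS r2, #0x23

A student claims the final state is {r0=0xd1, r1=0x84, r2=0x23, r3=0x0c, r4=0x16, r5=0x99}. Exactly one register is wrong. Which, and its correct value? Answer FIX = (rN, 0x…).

0: ✓ CMP  NZCV=0000
1: ✓ MOVPL  r1←0xaf
2: ✓ SUBPL  r1←0x84
3: · ADDHI
4: ✓ CMP  NZCV=1000
5: · ADDEQ
6: · MOVPL
7: ✓ MOVLS  r2←0x23

FIX = (r0, 0xbf)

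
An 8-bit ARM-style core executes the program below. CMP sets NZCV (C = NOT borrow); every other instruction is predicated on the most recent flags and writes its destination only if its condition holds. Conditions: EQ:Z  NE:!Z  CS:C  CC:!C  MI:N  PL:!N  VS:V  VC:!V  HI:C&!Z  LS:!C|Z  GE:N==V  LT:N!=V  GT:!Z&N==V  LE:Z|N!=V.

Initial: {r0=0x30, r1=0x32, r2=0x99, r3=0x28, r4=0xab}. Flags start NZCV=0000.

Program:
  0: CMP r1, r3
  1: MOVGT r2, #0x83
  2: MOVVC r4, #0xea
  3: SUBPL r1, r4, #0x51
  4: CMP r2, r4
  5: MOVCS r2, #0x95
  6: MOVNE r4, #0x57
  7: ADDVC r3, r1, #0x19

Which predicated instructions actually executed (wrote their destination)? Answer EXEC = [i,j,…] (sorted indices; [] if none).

0: ✓ CMP  NZCV=0010
1: ✓ MOVGT  r2←0x83
2: ✓ MOVVC  r4←0xea
3: ✓ SUBPL  r1←0x99
4: ✓ CMP  NZCV=1000
5: · MOVCS
6: ✓ MOVNE  r4←0x57
7: ✓ ADDVC  r3←0xb2

EXEC = [1,2,3,6,7]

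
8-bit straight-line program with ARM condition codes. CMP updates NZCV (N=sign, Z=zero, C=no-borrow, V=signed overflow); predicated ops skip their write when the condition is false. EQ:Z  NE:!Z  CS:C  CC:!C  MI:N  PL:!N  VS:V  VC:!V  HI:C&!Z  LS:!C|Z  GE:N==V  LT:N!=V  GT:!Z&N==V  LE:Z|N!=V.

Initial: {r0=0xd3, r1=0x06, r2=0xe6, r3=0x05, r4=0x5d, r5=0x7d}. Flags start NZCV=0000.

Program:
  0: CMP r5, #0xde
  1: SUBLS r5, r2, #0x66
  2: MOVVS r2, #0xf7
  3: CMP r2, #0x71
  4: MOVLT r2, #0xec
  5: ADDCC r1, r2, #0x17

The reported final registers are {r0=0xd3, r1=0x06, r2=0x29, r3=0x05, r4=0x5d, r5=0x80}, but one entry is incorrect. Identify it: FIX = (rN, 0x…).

0: ✓ CMP  NZCV=1001
1: ✓ SUBLS  r5←0x80
2: ✓ MOVVS  r2←0xf7
3: ✓ CMP  NZCV=1010
4: ✓ MOVLT  r2←0xec
5: · ADDCC

FIX = (r2, 0xec)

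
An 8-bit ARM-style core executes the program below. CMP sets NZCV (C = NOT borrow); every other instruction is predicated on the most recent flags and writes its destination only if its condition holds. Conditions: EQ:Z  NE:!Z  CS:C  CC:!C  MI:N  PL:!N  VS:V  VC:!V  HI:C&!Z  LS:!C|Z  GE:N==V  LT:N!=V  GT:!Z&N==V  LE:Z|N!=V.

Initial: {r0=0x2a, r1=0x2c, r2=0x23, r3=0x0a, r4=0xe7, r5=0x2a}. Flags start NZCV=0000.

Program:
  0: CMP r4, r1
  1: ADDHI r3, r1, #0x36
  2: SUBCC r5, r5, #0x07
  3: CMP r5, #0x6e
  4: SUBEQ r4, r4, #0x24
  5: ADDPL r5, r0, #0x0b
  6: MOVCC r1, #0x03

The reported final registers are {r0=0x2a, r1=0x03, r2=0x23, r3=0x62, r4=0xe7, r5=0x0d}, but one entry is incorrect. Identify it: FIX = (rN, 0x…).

FIX = (r5, 0x2a)

[0] flags=1010 → (cmp)
[1] flags=1010 HI?T → r3=0x62
[2] flags=1010 CC?F → skip
[3] flags=1000 → (cmp)
[4] flags=1000 EQ?F → skip
[5] flags=1000 PL?F → skip
[6] flags=1000 CC?T → r1=0x03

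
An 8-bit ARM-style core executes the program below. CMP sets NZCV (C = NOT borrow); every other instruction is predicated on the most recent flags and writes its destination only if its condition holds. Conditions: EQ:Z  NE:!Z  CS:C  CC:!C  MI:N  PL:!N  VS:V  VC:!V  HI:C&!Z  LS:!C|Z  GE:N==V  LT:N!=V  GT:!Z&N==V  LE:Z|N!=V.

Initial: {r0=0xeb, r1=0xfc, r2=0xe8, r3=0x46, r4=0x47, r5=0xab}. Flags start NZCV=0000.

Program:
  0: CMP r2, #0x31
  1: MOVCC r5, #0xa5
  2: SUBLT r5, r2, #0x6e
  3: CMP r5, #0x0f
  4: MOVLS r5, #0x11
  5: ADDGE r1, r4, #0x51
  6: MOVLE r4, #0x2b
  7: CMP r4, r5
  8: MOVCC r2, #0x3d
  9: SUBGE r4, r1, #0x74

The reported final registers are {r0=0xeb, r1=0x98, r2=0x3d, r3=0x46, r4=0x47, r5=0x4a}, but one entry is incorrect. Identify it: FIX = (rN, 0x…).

0: ✓ CMP  NZCV=1010
1: · MOVCC
2: ✓ SUBLT  r5←0x7a
3: ✓ CMP  NZCV=0010
4: · MOVLS
5: ✓ ADDGE  r1←0x98
6: · MOVLE
7: ✓ CMP  NZCV=1000
8: ✓ MOVCC  r2←0x3d
9: · SUBGE

FIX = (r5, 0x7a)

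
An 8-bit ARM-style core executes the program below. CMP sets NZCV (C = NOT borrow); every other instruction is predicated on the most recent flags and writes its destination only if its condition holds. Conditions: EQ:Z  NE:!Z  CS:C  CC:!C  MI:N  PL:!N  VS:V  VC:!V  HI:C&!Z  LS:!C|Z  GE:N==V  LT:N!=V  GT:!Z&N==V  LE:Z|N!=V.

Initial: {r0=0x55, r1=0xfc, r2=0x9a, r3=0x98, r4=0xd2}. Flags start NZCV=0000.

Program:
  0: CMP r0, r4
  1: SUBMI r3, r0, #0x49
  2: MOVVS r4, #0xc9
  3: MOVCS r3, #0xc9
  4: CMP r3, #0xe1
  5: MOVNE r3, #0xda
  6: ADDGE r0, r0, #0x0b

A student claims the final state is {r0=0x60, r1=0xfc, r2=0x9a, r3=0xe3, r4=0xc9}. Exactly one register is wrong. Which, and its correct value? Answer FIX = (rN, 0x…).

FIX = (r3, 0xda)

[0] flags=1001 → (cmp)
[1] flags=1001 MI?T → r3=0x0c
[2] flags=1001 VS?T → r4=0xc9
[3] flags=1001 CS?F → skip
[4] flags=0000 → (cmp)
[5] flags=0000 NE?T → r3=0xda
[6] flags=0000 GE?T → r0=0x60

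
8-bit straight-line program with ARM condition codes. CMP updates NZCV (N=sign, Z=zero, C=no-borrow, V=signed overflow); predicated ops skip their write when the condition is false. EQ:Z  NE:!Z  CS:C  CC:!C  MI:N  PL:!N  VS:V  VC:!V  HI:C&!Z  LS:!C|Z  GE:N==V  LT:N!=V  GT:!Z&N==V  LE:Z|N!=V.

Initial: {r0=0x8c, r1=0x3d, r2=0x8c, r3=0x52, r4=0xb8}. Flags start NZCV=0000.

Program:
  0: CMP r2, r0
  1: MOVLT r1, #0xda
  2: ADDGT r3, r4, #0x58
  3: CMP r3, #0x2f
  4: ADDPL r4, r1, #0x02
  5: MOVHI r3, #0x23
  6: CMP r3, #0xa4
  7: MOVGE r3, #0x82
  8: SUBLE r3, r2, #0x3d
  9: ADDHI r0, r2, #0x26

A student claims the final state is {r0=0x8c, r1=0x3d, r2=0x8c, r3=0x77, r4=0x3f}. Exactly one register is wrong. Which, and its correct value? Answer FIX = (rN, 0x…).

0: ✓ CMP  NZCV=0110
1: · MOVLT
2: · ADDGT
3: ✓ CMP  NZCV=0010
4: ✓ ADDPL  r4←0x3f
5: ✓ MOVHI  r3←0x23
6: ✓ CMP  NZCV=0000
7: ✓ MOVGE  r3←0x82
8: · SUBLE
9: · ADDHI

FIX = (r3, 0x82)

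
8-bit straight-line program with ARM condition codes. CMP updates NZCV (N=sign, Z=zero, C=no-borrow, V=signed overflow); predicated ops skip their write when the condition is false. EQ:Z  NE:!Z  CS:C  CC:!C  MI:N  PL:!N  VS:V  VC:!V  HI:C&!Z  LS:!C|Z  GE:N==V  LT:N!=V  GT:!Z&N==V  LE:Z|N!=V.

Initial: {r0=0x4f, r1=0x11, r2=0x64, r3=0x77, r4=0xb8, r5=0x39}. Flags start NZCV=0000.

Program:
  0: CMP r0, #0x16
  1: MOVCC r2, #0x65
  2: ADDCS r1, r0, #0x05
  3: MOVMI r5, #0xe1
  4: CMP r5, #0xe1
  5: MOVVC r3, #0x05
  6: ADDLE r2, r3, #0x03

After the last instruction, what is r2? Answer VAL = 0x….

VAL = 0x64

0: ✓ CMP  NZCV=0010
1: · MOVCC
2: ✓ ADDCS  r1←0x54
3: · MOVMI
4: ✓ CMP  NZCV=0000
5: ✓ MOVVC  r3←0x05
6: · ADDLE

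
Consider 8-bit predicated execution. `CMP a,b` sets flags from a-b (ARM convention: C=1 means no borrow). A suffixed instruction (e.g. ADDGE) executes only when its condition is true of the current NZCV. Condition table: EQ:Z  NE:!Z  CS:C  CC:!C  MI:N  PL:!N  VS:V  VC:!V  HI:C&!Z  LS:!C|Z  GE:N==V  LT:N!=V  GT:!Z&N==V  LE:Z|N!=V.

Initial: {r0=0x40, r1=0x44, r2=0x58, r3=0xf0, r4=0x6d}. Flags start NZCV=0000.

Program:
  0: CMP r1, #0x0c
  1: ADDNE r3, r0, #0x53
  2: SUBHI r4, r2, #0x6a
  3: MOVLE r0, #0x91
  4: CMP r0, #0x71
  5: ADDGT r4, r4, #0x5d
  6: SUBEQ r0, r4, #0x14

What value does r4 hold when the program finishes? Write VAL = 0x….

VAL = 0xee

[0] flags=0010 → (cmp)
[1] flags=0010 NE?T → r3=0x93
[2] flags=0010 HI?T → r4=0xee
[3] flags=0010 LE?F → skip
[4] flags=1000 → (cmp)
[5] flags=1000 GT?F → skip
[6] flags=1000 EQ?F → skip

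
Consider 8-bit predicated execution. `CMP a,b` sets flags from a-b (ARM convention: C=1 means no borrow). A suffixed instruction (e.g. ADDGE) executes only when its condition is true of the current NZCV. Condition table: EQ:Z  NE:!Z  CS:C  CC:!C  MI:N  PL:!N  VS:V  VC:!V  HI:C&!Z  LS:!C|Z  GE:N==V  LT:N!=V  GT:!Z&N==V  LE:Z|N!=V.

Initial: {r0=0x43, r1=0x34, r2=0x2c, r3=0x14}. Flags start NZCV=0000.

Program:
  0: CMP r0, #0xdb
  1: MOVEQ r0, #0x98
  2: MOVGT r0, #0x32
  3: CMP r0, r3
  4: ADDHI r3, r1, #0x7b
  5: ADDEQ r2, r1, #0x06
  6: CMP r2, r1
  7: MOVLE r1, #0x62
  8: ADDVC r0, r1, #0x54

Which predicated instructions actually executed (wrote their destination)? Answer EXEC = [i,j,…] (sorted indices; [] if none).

[0] flags=0000 → (cmp)
[1] flags=0000 EQ?F → skip
[2] flags=0000 GT?T → r0=0x32
[3] flags=0010 → (cmp)
[4] flags=0010 HI?T → r3=0xaf
[5] flags=0010 EQ?F → skip
[6] flags=1000 → (cmp)
[7] flags=1000 LE?T → r1=0x62
[8] flags=1000 VC?T → r0=0xb6

EXEC = [2,4,7,8]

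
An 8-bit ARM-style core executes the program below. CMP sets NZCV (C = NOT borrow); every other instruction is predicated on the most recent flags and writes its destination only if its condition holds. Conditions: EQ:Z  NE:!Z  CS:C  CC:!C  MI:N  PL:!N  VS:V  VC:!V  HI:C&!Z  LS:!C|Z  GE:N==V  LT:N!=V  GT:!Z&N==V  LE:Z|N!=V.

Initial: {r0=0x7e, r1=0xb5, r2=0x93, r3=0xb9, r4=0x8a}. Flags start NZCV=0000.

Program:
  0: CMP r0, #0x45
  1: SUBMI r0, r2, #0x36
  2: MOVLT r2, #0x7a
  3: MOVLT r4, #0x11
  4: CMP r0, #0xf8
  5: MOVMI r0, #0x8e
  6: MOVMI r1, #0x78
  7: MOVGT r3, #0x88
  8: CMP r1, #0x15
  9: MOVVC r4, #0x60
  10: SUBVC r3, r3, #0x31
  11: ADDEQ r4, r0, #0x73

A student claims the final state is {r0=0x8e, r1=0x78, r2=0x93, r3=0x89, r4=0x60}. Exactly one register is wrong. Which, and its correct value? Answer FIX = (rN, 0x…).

FIX = (r3, 0x57)

0: ✓ CMP  NZCV=0010
1: · SUBMI
2: · MOVLT
3: · MOVLT
4: ✓ CMP  NZCV=1001
5: ✓ MOVMI  r0←0x8e
6: ✓ MOVMI  r1←0x78
7: ✓ MOVGT  r3←0x88
8: ✓ CMP  NZCV=0010
9: ✓ MOVVC  r4←0x60
10: ✓ SUBVC  r3←0x57
11: · ADDEQ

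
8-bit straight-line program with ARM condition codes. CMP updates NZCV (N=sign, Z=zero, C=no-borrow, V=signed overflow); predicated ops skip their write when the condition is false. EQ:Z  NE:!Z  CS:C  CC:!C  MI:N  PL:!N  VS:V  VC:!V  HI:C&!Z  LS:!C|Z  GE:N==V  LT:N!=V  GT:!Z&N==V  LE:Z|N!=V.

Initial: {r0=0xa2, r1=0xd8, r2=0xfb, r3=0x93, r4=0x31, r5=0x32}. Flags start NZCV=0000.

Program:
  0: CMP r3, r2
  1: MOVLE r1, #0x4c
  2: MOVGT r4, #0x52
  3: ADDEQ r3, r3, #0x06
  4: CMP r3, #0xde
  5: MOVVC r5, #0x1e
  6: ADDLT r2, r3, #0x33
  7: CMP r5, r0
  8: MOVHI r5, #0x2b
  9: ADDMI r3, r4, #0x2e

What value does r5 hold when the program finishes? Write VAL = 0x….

0: ✓ CMP  NZCV=1000
1: ✓ MOVLE  r1←0x4c
2: · MOVGT
3: · ADDEQ
4: ✓ CMP  NZCV=1000
5: ✓ MOVVC  r5←0x1e
6: ✓ ADDLT  r2←0xc6
7: ✓ CMP  NZCV=0000
8: · MOVHI
9: · ADDMI

VAL = 0x1e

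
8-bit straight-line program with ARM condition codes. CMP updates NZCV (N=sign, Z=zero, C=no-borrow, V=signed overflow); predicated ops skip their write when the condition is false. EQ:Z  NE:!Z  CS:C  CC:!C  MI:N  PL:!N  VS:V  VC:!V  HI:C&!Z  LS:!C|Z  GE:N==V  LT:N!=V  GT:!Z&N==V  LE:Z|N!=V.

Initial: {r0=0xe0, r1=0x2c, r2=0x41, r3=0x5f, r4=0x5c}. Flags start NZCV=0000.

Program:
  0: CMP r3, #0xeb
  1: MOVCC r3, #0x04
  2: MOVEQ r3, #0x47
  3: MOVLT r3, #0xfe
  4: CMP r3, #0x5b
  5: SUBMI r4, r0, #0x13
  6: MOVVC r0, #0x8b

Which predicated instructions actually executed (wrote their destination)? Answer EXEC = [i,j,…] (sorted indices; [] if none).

EXEC = [1,5,6]

[0] flags=0000 → (cmp)
[1] flags=0000 CC?T → r3=0x04
[2] flags=0000 EQ?F → skip
[3] flags=0000 LT?F → skip
[4] flags=1000 → (cmp)
[5] flags=1000 MI?T → r4=0xcd
[6] flags=1000 VC?T → r0=0x8b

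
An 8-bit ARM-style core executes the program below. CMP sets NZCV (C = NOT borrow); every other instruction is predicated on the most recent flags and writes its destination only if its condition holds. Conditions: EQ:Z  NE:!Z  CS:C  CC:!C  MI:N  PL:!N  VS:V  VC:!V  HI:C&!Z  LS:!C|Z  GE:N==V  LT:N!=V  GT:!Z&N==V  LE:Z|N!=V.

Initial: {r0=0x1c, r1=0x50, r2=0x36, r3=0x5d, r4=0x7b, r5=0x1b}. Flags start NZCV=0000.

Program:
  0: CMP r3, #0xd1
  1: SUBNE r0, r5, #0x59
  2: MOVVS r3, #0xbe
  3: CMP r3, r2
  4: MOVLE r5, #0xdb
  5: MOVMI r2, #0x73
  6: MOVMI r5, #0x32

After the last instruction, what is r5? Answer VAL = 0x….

0: ✓ CMP  NZCV=1001
1: ✓ SUBNE  r0←0xc2
2: ✓ MOVVS  r3←0xbe
3: ✓ CMP  NZCV=1010
4: ✓ MOVLE  r5←0xdb
5: ✓ MOVMI  r2←0x73
6: ✓ MOVMI  r5←0x32

VAL = 0x32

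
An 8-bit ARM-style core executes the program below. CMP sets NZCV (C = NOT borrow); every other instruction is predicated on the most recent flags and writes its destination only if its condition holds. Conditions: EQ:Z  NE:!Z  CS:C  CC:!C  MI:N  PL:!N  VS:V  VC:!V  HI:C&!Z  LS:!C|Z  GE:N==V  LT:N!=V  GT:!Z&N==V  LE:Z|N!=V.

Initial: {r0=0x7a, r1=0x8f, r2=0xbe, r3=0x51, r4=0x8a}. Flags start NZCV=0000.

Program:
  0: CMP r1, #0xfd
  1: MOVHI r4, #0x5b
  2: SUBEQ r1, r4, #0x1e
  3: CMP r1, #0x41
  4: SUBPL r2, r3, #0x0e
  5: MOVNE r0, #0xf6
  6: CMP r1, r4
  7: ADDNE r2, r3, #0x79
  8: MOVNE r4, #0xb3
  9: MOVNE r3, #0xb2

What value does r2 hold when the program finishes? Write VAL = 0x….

VAL = 0xca

0: ✓ CMP  NZCV=1000
1: · MOVHI
2: · SUBEQ
3: ✓ CMP  NZCV=0011
4: ✓ SUBPL  r2←0x43
5: ✓ MOVNE  r0←0xf6
6: ✓ CMP  NZCV=0010
7: ✓ ADDNE  r2←0xca
8: ✓ MOVNE  r4←0xb3
9: ✓ MOVNE  r3←0xb2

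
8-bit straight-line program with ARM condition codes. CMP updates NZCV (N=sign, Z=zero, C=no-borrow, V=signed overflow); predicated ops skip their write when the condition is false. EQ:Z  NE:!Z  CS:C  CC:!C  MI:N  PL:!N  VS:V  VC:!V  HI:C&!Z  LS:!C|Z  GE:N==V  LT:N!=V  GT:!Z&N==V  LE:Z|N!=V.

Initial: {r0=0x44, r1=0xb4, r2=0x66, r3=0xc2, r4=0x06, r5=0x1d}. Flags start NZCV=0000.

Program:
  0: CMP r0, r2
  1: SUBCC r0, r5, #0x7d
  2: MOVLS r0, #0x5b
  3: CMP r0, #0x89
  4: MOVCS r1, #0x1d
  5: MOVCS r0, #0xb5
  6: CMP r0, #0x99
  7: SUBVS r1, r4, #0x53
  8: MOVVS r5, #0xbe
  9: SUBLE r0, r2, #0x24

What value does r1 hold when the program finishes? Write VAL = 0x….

0: ✓ CMP  NZCV=1000
1: ✓ SUBCC  r0←0xa0
2: ✓ MOVLS  r0←0x5b
3: ✓ CMP  NZCV=1001
4: · MOVCS
5: · MOVCS
6: ✓ CMP  NZCV=1001
7: ✓ SUBVS  r1←0xb3
8: ✓ MOVVS  r5←0xbe
9: · SUBLE

VAL = 0xb3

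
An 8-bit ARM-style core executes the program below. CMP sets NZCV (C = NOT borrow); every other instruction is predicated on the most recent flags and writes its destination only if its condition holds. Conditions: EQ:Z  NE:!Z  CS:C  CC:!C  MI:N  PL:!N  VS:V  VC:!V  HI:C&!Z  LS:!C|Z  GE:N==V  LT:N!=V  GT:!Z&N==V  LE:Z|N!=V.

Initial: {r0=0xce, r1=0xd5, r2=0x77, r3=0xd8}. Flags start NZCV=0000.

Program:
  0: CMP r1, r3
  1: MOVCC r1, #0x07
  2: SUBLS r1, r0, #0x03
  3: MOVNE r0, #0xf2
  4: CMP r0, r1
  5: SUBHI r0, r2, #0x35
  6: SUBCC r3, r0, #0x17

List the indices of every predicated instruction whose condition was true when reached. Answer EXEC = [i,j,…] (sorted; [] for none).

EXEC = [1,2,3,5]

[0] flags=1000 → (cmp)
[1] flags=1000 CC?T → r1=0x07
[2] flags=1000 LS?T → r1=0xcb
[3] flags=1000 NE?T → r0=0xf2
[4] flags=0010 → (cmp)
[5] flags=0010 HI?T → r0=0x42
[6] flags=0010 CC?F → skip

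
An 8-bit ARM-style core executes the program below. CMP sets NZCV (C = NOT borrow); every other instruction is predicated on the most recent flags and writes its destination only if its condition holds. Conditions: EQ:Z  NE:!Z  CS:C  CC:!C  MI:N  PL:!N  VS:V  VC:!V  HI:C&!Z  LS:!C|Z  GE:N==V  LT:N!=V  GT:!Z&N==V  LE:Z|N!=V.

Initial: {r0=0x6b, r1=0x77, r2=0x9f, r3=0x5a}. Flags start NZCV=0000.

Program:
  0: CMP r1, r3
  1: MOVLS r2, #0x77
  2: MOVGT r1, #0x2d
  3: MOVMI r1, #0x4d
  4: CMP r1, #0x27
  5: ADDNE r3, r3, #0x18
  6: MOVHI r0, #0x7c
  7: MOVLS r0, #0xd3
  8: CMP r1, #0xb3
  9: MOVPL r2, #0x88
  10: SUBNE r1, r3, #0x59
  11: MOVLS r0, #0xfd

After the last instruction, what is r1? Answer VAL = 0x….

VAL = 0x19

0: ✓ CMP  NZCV=0010
1: · MOVLS
2: ✓ MOVGT  r1←0x2d
3: · MOVMI
4: ✓ CMP  NZCV=0010
5: ✓ ADDNE  r3←0x72
6: ✓ MOVHI  r0←0x7c
7: · MOVLS
8: ✓ CMP  NZCV=0000
9: ✓ MOVPL  r2←0x88
10: ✓ SUBNE  r1←0x19
11: ✓ MOVLS  r0←0xfd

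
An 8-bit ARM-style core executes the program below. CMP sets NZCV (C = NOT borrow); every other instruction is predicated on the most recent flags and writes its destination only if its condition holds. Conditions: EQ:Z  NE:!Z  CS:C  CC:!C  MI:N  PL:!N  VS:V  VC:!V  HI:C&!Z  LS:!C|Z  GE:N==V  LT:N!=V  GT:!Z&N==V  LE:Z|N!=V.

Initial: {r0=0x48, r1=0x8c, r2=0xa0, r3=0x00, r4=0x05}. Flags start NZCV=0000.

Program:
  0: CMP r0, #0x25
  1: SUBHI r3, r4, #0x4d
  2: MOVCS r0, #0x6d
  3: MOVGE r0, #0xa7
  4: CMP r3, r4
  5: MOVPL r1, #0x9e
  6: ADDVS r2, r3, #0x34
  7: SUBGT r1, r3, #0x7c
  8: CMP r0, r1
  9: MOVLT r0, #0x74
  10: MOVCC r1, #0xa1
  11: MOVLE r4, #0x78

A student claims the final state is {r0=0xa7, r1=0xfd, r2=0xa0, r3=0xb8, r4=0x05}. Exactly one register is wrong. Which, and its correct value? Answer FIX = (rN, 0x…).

FIX = (r1, 0x8c)

0: ✓ CMP  NZCV=0010
1: ✓ SUBHI  r3←0xb8
2: ✓ MOVCS  r0←0x6d
3: ✓ MOVGE  r0←0xa7
4: ✓ CMP  NZCV=1010
5: · MOVPL
6: · ADDVS
7: · SUBGT
8: ✓ CMP  NZCV=0010
9: · MOVLT
10: · MOVCC
11: · MOVLE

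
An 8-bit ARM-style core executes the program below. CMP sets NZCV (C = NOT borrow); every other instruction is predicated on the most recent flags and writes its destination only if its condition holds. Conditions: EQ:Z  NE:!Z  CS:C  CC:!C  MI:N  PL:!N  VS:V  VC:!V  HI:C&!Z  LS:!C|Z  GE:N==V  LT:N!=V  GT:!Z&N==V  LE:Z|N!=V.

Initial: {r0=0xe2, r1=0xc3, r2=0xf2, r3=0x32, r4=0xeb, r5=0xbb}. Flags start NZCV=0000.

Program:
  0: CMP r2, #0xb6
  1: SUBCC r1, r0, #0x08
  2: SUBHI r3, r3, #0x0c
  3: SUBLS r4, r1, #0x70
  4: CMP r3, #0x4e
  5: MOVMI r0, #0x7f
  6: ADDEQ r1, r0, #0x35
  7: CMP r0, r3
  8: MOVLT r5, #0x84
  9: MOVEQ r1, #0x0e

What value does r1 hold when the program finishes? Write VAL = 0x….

0: ✓ CMP  NZCV=0010
1: · SUBCC
2: ✓ SUBHI  r3←0x26
3: · SUBLS
4: ✓ CMP  NZCV=1000
5: ✓ MOVMI  r0←0x7f
6: · ADDEQ
7: ✓ CMP  NZCV=0010
8: · MOVLT
9: · MOVEQ

VAL = 0xc3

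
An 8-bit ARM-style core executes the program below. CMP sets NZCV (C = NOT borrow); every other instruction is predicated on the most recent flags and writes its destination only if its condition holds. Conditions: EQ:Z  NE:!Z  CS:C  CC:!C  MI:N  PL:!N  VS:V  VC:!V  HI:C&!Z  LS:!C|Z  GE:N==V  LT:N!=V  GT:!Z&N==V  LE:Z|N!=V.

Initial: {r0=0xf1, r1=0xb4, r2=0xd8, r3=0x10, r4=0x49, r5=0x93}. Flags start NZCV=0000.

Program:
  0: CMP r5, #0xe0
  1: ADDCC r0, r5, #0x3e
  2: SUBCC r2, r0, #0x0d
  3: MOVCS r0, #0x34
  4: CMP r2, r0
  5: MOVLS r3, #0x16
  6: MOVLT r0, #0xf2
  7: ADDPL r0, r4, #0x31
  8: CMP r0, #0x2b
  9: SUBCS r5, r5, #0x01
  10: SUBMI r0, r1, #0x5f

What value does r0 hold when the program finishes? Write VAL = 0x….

0: ✓ CMP  NZCV=1000
1: ✓ ADDCC  r0←0xd1
2: ✓ SUBCC  r2←0xc4
3: · MOVCS
4: ✓ CMP  NZCV=1000
5: ✓ MOVLS  r3←0x16
6: ✓ MOVLT  r0←0xf2
7: · ADDPL
8: ✓ CMP  NZCV=1010
9: ✓ SUBCS  r5←0x92
10: ✓ SUBMI  r0←0x55

VAL = 0x55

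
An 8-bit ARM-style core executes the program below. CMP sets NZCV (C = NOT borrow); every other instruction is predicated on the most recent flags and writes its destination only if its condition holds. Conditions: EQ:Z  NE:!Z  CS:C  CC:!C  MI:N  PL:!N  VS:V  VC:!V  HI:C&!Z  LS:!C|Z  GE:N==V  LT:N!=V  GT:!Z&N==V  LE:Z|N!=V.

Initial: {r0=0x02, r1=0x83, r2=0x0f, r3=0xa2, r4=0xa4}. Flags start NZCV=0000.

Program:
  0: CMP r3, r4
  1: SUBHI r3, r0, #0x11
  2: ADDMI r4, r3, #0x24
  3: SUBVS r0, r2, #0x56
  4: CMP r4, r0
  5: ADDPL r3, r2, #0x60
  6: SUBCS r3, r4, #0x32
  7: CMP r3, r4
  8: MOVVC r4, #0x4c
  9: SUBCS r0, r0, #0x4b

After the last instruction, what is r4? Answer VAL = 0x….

VAL = 0x4c

0: ✓ CMP  NZCV=1000
1: · SUBHI
2: ✓ ADDMI  r4←0xc6
3: · SUBVS
4: ✓ CMP  NZCV=1010
5: · ADDPL
6: ✓ SUBCS  r3←0x94
7: ✓ CMP  NZCV=1000
8: ✓ MOVVC  r4←0x4c
9: · SUBCS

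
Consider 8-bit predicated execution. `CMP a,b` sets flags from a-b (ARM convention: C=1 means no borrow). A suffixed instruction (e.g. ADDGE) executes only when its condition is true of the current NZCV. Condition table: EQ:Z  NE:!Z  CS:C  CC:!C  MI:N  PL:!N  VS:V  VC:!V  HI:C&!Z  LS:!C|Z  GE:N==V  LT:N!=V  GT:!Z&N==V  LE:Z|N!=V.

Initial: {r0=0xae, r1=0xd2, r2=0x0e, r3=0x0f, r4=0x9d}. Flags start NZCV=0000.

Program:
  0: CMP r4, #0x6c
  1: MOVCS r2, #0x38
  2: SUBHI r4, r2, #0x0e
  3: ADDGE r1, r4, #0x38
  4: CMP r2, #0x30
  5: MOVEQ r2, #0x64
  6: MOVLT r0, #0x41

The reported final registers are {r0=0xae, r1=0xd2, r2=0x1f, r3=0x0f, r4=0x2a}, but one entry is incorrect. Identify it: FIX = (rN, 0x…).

[0] flags=0011 → (cmp)
[1] flags=0011 CS?T → r2=0x38
[2] flags=0011 HI?T → r4=0x2a
[3] flags=0011 GE?F → skip
[4] flags=0010 → (cmp)
[5] flags=0010 EQ?F → skip
[6] flags=0010 LT?F → skip

FIX = (r2, 0x38)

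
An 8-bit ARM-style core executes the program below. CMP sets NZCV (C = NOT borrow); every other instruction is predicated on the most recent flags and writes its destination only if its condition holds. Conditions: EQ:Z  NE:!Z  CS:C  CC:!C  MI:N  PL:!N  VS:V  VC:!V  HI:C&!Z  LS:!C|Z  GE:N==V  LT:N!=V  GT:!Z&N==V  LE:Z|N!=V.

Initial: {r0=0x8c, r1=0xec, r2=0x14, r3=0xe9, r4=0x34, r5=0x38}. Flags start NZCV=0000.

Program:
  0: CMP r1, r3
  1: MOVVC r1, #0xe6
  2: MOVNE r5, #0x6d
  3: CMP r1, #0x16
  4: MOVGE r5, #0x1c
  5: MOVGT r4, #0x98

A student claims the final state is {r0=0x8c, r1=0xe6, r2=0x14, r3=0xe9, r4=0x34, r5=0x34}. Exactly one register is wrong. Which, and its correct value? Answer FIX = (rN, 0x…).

FIX = (r5, 0x6d)

0: ✓ CMP  NZCV=0010
1: ✓ MOVVC  r1←0xe6
2: ✓ MOVNE  r5←0x6d
3: ✓ CMP  NZCV=1010
4: · MOVGE
5: · MOVGT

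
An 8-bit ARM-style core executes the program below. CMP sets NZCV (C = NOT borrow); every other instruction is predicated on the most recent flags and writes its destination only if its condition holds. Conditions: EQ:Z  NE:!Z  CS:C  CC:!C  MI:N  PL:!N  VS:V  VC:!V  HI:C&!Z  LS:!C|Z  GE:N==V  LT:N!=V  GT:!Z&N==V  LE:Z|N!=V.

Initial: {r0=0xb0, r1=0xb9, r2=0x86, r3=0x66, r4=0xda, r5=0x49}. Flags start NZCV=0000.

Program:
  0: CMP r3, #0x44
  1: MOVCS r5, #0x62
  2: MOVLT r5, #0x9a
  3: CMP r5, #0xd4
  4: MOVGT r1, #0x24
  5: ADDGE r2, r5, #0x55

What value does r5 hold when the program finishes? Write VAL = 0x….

VAL = 0x62

0: ✓ CMP  NZCV=0010
1: ✓ MOVCS  r5←0x62
2: · MOVLT
3: ✓ CMP  NZCV=1001
4: ✓ MOVGT  r1←0x24
5: ✓ ADDGE  r2←0xb7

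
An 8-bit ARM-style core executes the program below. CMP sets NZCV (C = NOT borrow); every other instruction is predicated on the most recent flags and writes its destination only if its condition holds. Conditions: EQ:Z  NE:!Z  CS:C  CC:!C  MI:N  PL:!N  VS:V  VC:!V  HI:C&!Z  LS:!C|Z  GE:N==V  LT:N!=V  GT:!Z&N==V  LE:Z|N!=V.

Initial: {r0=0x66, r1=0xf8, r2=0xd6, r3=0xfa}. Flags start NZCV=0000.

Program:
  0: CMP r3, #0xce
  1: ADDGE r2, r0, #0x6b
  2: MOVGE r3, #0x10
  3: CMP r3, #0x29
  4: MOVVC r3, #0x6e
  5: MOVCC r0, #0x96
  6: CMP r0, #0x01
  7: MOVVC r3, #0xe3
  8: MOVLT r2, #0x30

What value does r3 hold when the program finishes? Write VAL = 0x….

VAL = 0xe3

0: ✓ CMP  NZCV=0010
1: ✓ ADDGE  r2←0xd1
2: ✓ MOVGE  r3←0x10
3: ✓ CMP  NZCV=1000
4: ✓ MOVVC  r3←0x6e
5: ✓ MOVCC  r0←0x96
6: ✓ CMP  NZCV=1010
7: ✓ MOVVC  r3←0xe3
8: ✓ MOVLT  r2←0x30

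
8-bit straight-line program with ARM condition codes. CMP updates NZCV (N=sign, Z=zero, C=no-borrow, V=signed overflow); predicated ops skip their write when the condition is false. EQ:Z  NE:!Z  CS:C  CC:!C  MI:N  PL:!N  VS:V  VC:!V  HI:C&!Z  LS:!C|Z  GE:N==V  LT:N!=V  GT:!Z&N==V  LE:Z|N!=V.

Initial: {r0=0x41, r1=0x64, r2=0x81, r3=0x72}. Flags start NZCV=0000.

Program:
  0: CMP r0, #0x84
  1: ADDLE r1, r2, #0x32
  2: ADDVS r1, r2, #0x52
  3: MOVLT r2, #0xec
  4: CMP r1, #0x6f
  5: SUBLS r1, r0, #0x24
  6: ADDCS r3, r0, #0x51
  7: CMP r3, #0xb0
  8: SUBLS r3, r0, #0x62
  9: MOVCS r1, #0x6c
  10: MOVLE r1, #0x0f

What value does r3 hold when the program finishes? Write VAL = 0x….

0: ✓ CMP  NZCV=1001
1: · ADDLE
2: ✓ ADDVS  r1←0xd3
3: · MOVLT
4: ✓ CMP  NZCV=0011
5: · SUBLS
6: ✓ ADDCS  r3←0x92
7: ✓ CMP  NZCV=1000
8: ✓ SUBLS  r3←0xdf
9: · MOVCS
10: ✓ MOVLE  r1←0x0f

VAL = 0xdf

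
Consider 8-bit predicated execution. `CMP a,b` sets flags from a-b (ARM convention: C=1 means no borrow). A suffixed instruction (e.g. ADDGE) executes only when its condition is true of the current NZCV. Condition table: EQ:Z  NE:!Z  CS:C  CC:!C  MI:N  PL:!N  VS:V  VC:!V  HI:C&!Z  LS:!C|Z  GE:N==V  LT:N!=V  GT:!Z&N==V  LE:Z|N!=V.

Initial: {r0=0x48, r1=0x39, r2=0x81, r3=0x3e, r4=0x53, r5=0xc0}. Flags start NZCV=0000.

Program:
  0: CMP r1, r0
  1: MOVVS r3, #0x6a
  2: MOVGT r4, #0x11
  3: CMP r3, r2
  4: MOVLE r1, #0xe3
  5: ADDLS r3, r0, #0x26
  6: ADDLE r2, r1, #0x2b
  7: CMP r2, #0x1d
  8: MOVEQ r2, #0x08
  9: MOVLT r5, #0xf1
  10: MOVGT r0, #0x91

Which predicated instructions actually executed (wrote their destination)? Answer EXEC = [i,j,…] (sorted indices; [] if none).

EXEC = [5,9]

0: ✓ CMP  NZCV=1000
1: · MOVVS
2: · MOVGT
3: ✓ CMP  NZCV=1001
4: · MOVLE
5: ✓ ADDLS  r3←0x6e
6: · ADDLE
7: ✓ CMP  NZCV=0011
8: · MOVEQ
9: ✓ MOVLT  r5←0xf1
10: · MOVGT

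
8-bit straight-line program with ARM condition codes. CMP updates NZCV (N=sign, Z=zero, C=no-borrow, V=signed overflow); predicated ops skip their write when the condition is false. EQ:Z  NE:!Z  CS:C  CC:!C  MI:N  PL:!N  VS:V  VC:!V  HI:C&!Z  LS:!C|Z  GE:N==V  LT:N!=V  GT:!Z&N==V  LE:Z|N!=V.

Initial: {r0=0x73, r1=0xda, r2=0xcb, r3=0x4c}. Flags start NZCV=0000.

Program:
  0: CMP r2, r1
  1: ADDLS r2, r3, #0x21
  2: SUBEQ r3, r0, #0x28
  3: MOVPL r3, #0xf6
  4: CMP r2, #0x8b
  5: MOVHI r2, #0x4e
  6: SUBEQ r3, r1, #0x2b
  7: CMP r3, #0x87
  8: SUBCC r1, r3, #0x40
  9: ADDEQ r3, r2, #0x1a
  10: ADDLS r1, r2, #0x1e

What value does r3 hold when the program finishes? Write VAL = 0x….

VAL = 0x4c

0: ✓ CMP  NZCV=1000
1: ✓ ADDLS  r2←0x6d
2: · SUBEQ
3: · MOVPL
4: ✓ CMP  NZCV=1001
5: · MOVHI
6: · SUBEQ
7: ✓ CMP  NZCV=1001
8: ✓ SUBCC  r1←0x0c
9: · ADDEQ
10: ✓ ADDLS  r1←0x8b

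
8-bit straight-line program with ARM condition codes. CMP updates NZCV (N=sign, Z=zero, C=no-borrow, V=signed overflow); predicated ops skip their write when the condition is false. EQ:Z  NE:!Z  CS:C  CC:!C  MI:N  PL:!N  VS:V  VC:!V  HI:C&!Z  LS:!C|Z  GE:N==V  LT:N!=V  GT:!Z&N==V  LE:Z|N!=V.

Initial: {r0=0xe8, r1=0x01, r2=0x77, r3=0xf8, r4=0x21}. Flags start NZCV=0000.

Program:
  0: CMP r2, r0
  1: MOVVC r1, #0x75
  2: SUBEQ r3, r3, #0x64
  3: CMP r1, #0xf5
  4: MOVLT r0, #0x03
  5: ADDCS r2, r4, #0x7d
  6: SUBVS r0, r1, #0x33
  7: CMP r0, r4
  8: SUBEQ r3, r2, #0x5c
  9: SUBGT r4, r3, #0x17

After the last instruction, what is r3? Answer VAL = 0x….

VAL = 0xf8

[0] flags=1001 → (cmp)
[1] flags=1001 VC?F → skip
[2] flags=1001 EQ?F → skip
[3] flags=0000 → (cmp)
[4] flags=0000 LT?F → skip
[5] flags=0000 CS?F → skip
[6] flags=0000 VS?F → skip
[7] flags=1010 → (cmp)
[8] flags=1010 EQ?F → skip
[9] flags=1010 GT?F → skip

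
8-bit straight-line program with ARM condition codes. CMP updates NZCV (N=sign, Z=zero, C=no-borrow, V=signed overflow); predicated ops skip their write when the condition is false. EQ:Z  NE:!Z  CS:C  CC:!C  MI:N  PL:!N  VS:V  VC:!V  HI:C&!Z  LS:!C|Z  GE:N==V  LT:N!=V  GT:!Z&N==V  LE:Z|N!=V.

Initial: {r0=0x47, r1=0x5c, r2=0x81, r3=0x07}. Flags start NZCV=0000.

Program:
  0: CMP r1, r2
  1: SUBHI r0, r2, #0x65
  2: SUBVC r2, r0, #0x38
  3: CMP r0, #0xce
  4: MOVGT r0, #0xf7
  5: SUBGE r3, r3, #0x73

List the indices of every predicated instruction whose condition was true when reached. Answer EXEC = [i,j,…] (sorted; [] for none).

0: ✓ CMP  NZCV=1001
1: · SUBHI
2: · SUBVC
3: ✓ CMP  NZCV=0000
4: ✓ MOVGT  r0←0xf7
5: ✓ SUBGE  r3←0x94

EXEC = [4,5]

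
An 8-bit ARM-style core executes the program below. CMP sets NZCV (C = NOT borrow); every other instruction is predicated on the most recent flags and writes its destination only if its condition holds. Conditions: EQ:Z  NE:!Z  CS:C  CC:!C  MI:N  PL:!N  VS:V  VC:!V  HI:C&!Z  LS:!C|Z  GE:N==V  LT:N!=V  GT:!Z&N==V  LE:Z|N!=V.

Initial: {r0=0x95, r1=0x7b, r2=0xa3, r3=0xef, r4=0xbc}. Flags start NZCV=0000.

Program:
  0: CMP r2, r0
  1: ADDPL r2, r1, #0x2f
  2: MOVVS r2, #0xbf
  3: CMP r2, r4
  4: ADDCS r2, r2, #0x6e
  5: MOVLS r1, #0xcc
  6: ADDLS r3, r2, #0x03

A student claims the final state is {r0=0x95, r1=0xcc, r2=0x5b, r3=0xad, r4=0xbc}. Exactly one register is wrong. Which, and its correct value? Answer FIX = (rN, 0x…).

FIX = (r2, 0xaa)

0: ✓ CMP  NZCV=0010
1: ✓ ADDPL  r2←0xaa
2: · MOVVS
3: ✓ CMP  NZCV=1000
4: · ADDCS
5: ✓ MOVLS  r1←0xcc
6: ✓ ADDLS  r3←0xad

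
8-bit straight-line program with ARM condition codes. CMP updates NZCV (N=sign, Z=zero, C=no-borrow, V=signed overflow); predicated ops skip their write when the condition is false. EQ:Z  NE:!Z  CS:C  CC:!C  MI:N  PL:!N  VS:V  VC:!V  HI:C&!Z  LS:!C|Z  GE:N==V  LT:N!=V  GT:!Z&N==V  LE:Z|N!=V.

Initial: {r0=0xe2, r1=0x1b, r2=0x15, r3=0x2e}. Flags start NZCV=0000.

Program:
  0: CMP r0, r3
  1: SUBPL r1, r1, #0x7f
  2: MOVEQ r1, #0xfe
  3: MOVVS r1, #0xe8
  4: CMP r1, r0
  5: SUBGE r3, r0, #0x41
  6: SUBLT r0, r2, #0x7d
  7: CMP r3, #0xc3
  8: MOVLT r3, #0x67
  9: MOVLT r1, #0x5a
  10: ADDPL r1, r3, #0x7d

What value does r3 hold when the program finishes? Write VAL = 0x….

0: ✓ CMP  NZCV=1010
1: · SUBPL
2: · MOVEQ
3: · MOVVS
4: ✓ CMP  NZCV=0000
5: ✓ SUBGE  r3←0xa1
6: · SUBLT
7: ✓ CMP  NZCV=1000
8: ✓ MOVLT  r3←0x67
9: ✓ MOVLT  r1←0x5a
10: · ADDPL

VAL = 0x67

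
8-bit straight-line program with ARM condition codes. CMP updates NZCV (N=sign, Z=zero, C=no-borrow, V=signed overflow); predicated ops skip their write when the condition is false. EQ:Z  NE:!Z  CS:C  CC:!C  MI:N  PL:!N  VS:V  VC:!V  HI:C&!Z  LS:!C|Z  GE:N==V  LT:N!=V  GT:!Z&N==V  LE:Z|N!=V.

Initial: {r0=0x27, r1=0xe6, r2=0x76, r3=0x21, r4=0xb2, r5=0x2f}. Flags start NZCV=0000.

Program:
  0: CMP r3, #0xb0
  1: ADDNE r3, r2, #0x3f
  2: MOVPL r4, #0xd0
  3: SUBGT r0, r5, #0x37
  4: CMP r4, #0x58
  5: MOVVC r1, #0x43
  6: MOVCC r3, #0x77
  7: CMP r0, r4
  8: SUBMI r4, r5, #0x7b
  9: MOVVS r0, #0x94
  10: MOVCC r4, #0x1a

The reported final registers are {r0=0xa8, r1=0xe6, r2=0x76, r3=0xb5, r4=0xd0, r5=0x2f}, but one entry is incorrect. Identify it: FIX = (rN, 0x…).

FIX = (r0, 0xf8)

0: ✓ CMP  NZCV=0000
1: ✓ ADDNE  r3←0xb5
2: ✓ MOVPL  r4←0xd0
3: ✓ SUBGT  r0←0xf8
4: ✓ CMP  NZCV=0011
5: · MOVVC
6: · MOVCC
7: ✓ CMP  NZCV=0010
8: · SUBMI
9: · MOVVS
10: · MOVCC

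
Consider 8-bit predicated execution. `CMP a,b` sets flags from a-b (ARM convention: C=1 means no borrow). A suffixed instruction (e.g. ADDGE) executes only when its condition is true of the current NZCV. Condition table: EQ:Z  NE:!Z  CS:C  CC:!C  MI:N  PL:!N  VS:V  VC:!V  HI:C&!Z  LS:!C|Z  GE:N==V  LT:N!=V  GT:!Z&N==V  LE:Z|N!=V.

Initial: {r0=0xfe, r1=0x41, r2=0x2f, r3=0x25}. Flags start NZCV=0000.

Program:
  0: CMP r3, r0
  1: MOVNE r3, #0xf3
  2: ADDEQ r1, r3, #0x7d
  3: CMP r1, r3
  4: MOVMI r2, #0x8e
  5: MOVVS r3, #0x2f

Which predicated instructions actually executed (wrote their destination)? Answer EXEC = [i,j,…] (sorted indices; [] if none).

EXEC = [1]

[0] flags=0000 → (cmp)
[1] flags=0000 NE?T → r3=0xf3
[2] flags=0000 EQ?F → skip
[3] flags=0000 → (cmp)
[4] flags=0000 MI?F → skip
[5] flags=0000 VS?F → skip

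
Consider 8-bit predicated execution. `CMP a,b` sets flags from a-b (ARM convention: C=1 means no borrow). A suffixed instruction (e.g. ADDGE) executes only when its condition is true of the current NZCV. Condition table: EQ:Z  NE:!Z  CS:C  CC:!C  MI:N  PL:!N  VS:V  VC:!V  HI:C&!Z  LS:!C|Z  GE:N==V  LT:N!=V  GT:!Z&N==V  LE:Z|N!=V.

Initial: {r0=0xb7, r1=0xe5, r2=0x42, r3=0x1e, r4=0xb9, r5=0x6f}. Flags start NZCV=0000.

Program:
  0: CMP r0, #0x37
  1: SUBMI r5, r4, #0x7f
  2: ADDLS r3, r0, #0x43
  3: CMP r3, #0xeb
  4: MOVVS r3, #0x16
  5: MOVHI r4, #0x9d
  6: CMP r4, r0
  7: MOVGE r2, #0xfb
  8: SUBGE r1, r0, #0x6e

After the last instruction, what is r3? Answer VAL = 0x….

VAL = 0x1e

0: ✓ CMP  NZCV=1010
1: ✓ SUBMI  r5←0x3a
2: · ADDLS
3: ✓ CMP  NZCV=0000
4: · MOVVS
5: · MOVHI
6: ✓ CMP  NZCV=0010
7: ✓ MOVGE  r2←0xfb
8: ✓ SUBGE  r1←0x49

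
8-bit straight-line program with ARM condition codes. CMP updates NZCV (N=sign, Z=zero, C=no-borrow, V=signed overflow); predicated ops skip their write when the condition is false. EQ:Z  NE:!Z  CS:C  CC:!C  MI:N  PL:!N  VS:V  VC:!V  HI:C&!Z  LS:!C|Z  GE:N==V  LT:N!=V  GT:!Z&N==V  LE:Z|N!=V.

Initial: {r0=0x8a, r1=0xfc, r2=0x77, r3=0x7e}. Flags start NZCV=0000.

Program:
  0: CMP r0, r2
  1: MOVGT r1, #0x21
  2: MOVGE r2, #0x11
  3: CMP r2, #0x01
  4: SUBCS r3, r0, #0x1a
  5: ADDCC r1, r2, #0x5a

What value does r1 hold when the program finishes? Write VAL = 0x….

VAL = 0xfc

0: ✓ CMP  NZCV=0011
1: · MOVGT
2: · MOVGE
3: ✓ CMP  NZCV=0010
4: ✓ SUBCS  r3←0x70
5: · ADDCC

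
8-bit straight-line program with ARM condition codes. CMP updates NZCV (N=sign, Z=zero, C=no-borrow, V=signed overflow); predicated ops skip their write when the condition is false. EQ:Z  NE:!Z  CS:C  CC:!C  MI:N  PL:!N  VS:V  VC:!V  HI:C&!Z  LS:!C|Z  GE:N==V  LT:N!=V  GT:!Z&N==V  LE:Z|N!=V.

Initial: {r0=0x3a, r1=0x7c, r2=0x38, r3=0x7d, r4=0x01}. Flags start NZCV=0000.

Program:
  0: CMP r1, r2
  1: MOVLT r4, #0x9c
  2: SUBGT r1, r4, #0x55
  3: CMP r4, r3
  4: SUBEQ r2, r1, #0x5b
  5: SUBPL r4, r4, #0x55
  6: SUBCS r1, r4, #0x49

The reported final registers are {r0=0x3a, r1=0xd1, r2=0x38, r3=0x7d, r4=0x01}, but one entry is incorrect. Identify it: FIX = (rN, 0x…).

0: ✓ CMP  NZCV=0010
1: · MOVLT
2: ✓ SUBGT  r1←0xac
3: ✓ CMP  NZCV=1000
4: · SUBEQ
5: · SUBPL
6: · SUBCS

FIX = (r1, 0xac)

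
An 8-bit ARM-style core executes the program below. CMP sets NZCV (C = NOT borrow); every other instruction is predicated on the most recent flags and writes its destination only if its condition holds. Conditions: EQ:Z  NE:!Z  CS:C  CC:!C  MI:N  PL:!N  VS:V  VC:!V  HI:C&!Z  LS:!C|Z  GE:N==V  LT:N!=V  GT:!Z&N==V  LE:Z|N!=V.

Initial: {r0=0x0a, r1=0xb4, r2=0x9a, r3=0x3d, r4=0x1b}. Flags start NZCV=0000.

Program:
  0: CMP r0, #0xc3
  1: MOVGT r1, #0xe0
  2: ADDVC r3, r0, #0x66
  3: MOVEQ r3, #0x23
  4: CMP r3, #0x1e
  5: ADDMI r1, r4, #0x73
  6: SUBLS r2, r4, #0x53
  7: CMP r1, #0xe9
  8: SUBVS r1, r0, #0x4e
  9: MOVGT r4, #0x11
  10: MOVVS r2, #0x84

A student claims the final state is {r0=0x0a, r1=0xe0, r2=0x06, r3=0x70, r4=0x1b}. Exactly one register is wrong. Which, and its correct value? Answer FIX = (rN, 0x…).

[0] flags=0000 → (cmp)
[1] flags=0000 GT?T → r1=0xe0
[2] flags=0000 VC?T → r3=0x70
[3] flags=0000 EQ?F → skip
[4] flags=0010 → (cmp)
[5] flags=0010 MI?F → skip
[6] flags=0010 LS?F → skip
[7] flags=1000 → (cmp)
[8] flags=1000 VS?F → skip
[9] flags=1000 GT?F → skip
[10] flags=1000 VS?F → skip

FIX = (r2, 0x9a)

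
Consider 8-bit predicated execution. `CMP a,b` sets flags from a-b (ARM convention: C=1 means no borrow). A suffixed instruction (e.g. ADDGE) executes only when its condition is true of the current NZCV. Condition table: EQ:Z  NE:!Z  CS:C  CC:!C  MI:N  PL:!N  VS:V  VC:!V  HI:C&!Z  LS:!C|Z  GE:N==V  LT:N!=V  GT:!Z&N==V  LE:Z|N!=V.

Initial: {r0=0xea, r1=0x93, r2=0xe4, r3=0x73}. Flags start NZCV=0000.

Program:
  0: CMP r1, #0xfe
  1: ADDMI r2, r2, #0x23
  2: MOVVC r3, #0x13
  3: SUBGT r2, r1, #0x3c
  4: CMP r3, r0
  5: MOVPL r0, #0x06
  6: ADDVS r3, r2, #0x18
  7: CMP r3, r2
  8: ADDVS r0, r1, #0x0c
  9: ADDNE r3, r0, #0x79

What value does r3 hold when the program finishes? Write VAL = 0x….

VAL = 0x7f

0: ✓ CMP  NZCV=1000
1: ✓ ADDMI  r2←0x07
2: ✓ MOVVC  r3←0x13
3: · SUBGT
4: ✓ CMP  NZCV=0000
5: ✓ MOVPL  r0←0x06
6: · ADDVS
7: ✓ CMP  NZCV=0010
8: · ADDVS
9: ✓ ADDNE  r3←0x7f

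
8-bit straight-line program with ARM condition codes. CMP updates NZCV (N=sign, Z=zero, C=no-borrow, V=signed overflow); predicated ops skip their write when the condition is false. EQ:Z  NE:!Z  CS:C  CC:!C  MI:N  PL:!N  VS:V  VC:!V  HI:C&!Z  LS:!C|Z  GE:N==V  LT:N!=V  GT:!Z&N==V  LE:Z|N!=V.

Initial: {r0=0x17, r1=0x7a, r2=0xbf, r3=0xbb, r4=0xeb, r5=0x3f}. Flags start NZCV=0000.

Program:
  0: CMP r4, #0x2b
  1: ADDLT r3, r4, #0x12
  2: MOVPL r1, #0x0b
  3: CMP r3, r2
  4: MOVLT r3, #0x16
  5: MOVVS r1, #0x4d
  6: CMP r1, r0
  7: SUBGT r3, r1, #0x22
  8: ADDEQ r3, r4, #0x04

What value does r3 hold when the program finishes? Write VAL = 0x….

VAL = 0x58

[0] flags=1010 → (cmp)
[1] flags=1010 LT?T → r3=0xfd
[2] flags=1010 PL?F → skip
[3] flags=0010 → (cmp)
[4] flags=0010 LT?F → skip
[5] flags=0010 VS?F → skip
[6] flags=0010 → (cmp)
[7] flags=0010 GT?T → r3=0x58
[8] flags=0010 EQ?F → skip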